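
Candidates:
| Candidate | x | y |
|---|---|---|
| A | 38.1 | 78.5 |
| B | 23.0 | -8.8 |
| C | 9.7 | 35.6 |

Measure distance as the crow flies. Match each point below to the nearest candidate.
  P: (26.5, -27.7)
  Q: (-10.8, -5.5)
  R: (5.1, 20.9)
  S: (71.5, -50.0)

P at (26.5, -27.7):
  A: √((11.6)² + (106.2)²) = √(134.560 + 11278.440) = 106.8
  B: √((-3.5)² + (18.9)²) = √(12.250 + 357.210) = 19.2
  C: √((-16.8)² + (63.3)²) = √(282.240 + 4006.890) = 65.5
  → nearest: B (19.2)
Q at (-10.8, -5.5):
  A: √((48.9)² + (84.0)²) = √(2391.210 + 7056.000) = 97.2
  B: √((33.8)² + (-3.3)²) = √(1142.440 + 10.890) = 34.0
  C: √((20.5)² + (41.1)²) = √(420.250 + 1689.210) = 45.9
  → nearest: B (34.0)
R at (5.1, 20.9):
  A: √((33.0)² + (57.6)²) = √(1089.000 + 3317.760) = 66.4
  B: √((17.9)² + (-29.7)²) = √(320.410 + 882.090) = 34.7
  C: √((4.6)² + (14.7)²) = √(21.160 + 216.090) = 15.4
  → nearest: C (15.4)
S at (71.5, -50.0):
  A: √((-33.4)² + (128.5)²) = √(1115.560 + 16512.250) = 132.8
  B: √((-48.5)² + (41.2)²) = √(2352.250 + 1697.440) = 63.6
  C: √((-61.8)² + (85.6)²) = √(3819.240 + 7327.360) = 105.6
  → nearest: B (63.6)

P→B; Q→B; R→C; S→B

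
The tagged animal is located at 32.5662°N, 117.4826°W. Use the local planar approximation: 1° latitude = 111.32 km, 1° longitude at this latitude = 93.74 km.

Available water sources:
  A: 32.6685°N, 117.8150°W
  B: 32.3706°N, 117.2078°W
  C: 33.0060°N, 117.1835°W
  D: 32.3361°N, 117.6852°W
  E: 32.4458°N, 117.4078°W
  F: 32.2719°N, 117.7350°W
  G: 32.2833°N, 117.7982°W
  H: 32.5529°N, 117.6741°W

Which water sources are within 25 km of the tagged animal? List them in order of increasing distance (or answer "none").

Distances from 32.5662°N, 117.4826°W:
A: √((0.1023·111.32)² + (-0.3324·93.74)²) = √(129.687364 + 970.894249) = 33.1750 km
B: √((-0.1956·111.32)² + (0.2748·93.74)²) = √(474.115437 + 663.564823) = 33.7295 km
C: √((0.4398·111.32)² + (0.2991·93.74)²) = √(2396.938247 + 786.108920) = 56.4185 km
D: √((-0.2301·111.32)² + (-0.2026·93.74)²) = √(656.114495 + 360.685580) = 31.8873 km
E: √((-0.1204·111.32)² + (0.0748·93.74)²) = √(179.638479 + 49.164666) = 15.1262 km
F: √((-0.2943·111.32)² + (-0.2524·93.74)²) = √(1073.314310 + 559.794464) = 40.4117 km
G: √((-0.2829·111.32)² + (-0.3156·93.74)²) = √(991.773021 + 875.233410) = 43.2089 km
H: √((-0.0133·111.32)² + (-0.1915·93.74)²) = √(2.192046 + 322.245940) = 18.0122 km
Threshold 25 km: E (15.1262 km), H (18.0122 km) are within range.

E, H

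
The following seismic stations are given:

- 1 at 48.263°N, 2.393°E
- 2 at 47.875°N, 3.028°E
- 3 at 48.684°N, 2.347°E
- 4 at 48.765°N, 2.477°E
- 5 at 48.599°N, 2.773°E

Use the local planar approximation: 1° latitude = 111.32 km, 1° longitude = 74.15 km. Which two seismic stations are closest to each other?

3 and 4

Pairwise distances:
1–2: 63.895 km
1–3: 46.990 km
1–4: 56.229 km
1–5: 46.829 km
2–3: 103.249 km
2–4: 107.168 km
2–5: 82.784 km
3–4: 13.199 km
3–5: 32.975 km
4–5: 28.692 km
Closest pair: 3–4 at 13.199 km.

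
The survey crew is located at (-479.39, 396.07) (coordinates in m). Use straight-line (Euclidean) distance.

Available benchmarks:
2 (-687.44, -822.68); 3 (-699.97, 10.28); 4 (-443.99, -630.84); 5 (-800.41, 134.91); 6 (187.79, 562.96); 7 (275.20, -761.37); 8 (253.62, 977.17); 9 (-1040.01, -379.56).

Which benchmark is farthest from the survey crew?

Distances from (-479.39, 396.07):
2: √((-208.05)² + (-1218.75)²) = √(43284.8025 + 1485351.5625) = 1236.38 m
3: √((-220.58)² + (-385.79)²) = √(48655.5364 + 148833.9241) = 444.40 m
4: √((35.40)² + (-1026.91)²) = √(1253.1600 + 1054544.1481) = 1027.52 m
5: √((-321.02)² + (-261.16)²) = √(103053.8404 + 68204.5456) = 413.83 m
6: √((667.18)² + (166.89)²) = √(445129.1524 + 27852.2721) = 687.74 m
7: √((754.59)² + (-1157.44)²) = √(569406.0681 + 1339667.3536) = 1381.69 m
8: √((733.01)² + (581.10)²) = √(537303.6601 + 337677.2100) = 935.40 m
9: √((-560.62)² + (-775.63)²) = √(314294.7844 + 601601.8969) = 957.02 m
Maximum: 7 at 1381.69 m.

7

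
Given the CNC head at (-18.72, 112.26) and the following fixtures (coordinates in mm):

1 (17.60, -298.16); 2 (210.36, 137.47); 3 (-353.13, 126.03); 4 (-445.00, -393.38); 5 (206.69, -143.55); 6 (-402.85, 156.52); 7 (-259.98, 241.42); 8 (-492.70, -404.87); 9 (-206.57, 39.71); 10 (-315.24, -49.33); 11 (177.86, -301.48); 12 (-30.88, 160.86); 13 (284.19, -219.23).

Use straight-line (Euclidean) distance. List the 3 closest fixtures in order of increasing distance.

Distances from (-18.72, 112.26):
1: √((36.32)² + (-410.42)²) = √(1319.1424 + 168444.5764) = 412.02 mm
2: √((229.08)² + (25.21)²) = √(52477.6464 + 635.5441) = 230.46 mm
3: √((-334.41)² + (13.77)²) = √(111830.0481 + 189.6129) = 334.69 mm
4: √((-426.28)² + (-505.64)²) = √(181714.6384 + 255671.8096) = 661.35 mm
5: √((225.41)² + (-255.81)²) = √(50809.6681 + 65438.7561) = 340.95 mm
6: √((-384.13)² + (44.26)²) = √(147555.8569 + 1958.9476) = 386.67 mm
7: √((-241.26)² + (129.16)²) = √(58206.3876 + 16682.3056) = 273.66 mm
8: √((-473.98)² + (-517.13)²) = √(224657.0404 + 267423.4369) = 701.48 mm
9: √((-187.85)² + (-72.55)²) = √(35287.6225 + 5263.5025) = 201.37 mm
10: √((-296.52)² + (-161.59)²) = √(87924.1104 + 26111.3281) = 337.69 mm
11: √((196.58)² + (-413.74)²) = √(38643.6964 + 171180.7876) = 458.07 mm
12: √((-12.16)² + (48.60)²) = √(147.8656 + 2361.9600) = 50.10 mm
13: √((302.91)² + (-331.49)²) = √(91754.4681 + 109885.6201) = 449.04 mm
Sorted: 12 (50.10 mm) < 9 (201.37 mm) < 2 (230.46 mm) < 7 (273.66 mm) < 3 (334.69 mm) < …

12, 9, 2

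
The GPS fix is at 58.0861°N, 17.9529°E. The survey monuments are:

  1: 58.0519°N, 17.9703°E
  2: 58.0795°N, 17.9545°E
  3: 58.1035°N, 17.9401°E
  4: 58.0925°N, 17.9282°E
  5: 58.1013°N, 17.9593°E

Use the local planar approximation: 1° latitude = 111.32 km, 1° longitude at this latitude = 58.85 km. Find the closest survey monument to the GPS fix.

Distances from 58.0861°N, 17.9529°E:
1: 3.9424 km
2: 0.7407 km
3: 2.0783 km
4: 1.6188 km
5: 1.7335 km
Minimum: 2 at 0.7407 km.

2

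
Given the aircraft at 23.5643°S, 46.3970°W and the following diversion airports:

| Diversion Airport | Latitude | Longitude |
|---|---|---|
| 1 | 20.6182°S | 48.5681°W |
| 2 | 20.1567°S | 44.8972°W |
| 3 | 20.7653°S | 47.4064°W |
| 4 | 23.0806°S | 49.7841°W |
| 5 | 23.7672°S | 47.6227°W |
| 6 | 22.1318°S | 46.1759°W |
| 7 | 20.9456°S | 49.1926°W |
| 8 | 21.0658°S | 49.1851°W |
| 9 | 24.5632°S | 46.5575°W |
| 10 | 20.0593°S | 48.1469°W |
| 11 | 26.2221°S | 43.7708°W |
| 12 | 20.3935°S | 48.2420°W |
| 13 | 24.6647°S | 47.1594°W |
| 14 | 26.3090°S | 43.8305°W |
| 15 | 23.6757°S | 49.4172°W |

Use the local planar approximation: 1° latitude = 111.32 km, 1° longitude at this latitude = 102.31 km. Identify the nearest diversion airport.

Distances from 23.5643°S, 46.3970°W:
1: √((2.9461·111.32)² + (-2.1711·102.31)²) = √(107557.664524 + 49339.622689) = 396.1026 km
2: √((3.4076·111.32)² + (1.4998·102.31)²) = √(143894.307833 + 23545.226242) = 409.1938 km
3: √((2.7990·111.32)² + (-1.0094·102.31)²) = √(97085.012811 + 10665.046912) = 328.2530 km
4: √((0.4837·111.32)² + (-3.3871·102.31)²) = √(2899.336147 + 120085.952463) = 350.6926 km
5: √((-0.2029·111.32)² + (-1.2257·102.31)²) = √(510.164799 + 15725.502845) = 127.4193 km
6: √((1.4325·111.32)² + (0.2211·102.31)²) = √(25429.373263 + 511.697923) = 161.0623 km
7: √((2.6187·111.32)² + (-2.7956·102.31)²) = √(84980.227959 + 81806.202510) = 408.3949 km
8: √((2.4985·111.32)² + (-2.7881·102.31)²) = √(77357.976814 + 81367.854026) = 398.4041 km
9: √((-0.9989·111.32)² + (-0.1605·102.31)²) = √(12364.894681 + 269.641195) = 112.4035 km
10: √((3.5050·111.32)² + (-1.7499·102.31)²) = √(152237.779188 + 32052.553343) = 429.2905 km
11: √((-2.6578·111.32)² + (2.6262·102.31)²) = √(87536.865109 + 72192.447104) = 399.6615 km
12: √((3.1708·111.32)² + (-1.8450·102.31)²) = √(124590.260641 + 35631.073768) = 400.2766 km
13: √((-1.1004·111.32)² + (-0.7624·102.31)²) = √(15005.399372 + 6084.178465) = 145.2225 km
14: √((-2.7447·111.32)² + (2.5665·102.31)²) = √(93354.694044 + 68947.529055) = 402.8675 km
15: √((-0.1114·111.32)² + (-3.0202·102.31)²) = √(153.785991 + 95478.937127) = 309.2454 km
Minimum: 9 at 112.4035 km.

9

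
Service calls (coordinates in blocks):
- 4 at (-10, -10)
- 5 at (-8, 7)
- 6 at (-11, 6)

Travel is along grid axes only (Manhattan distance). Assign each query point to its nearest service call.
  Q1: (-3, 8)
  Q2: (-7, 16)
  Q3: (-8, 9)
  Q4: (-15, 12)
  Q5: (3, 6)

Q1→5; Q2→5; Q3→5; Q4→6; Q5→5

Q1 at (-3, 8):
  4: 25 blocks
  5: 6 blocks
  6: 10 blocks
  → nearest: 5 (6 blocks)
Q2 at (-7, 16):
  4: 29 blocks
  5: 10 blocks
  6: 14 blocks
  → nearest: 5 (10 blocks)
Q3 at (-8, 9):
  4: 21 blocks
  5: 2 blocks
  6: 6 blocks
  → nearest: 5 (2 blocks)
Q4 at (-15, 12):
  4: 27 blocks
  5: 12 blocks
  6: 10 blocks
  → nearest: 6 (10 blocks)
Q5 at (3, 6):
  4: 29 blocks
  5: 12 blocks
  6: 14 blocks
  → nearest: 5 (12 blocks)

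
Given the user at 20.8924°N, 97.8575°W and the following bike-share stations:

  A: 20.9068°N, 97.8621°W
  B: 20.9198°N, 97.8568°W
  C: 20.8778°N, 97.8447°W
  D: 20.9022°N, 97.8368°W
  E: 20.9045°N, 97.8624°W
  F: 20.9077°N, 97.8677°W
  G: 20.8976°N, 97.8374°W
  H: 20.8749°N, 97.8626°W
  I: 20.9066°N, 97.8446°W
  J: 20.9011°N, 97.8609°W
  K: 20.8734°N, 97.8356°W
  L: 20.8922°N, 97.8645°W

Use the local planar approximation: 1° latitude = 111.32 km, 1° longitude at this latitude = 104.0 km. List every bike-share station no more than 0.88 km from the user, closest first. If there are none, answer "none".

L

Distances from 20.8924°N, 97.8575°W:
A: √((0.0144·111.32)² + (-0.0046·104.0)²) = √(2.569635 + 0.228867) = 1.6729 km
B: √((0.0274·111.32)² + (0.0007·104.0)²) = √(9.303525 + 0.005300) = 3.0510 km
C: √((-0.0146·111.32)² + (0.0128·104.0)²) = √(2.641509 + 1.772093) = 2.1009 km
D: √((0.0098·111.32)² + (0.0207·104.0)²) = √(1.190141 + 4.634548) = 2.4134 km
E: √((0.0121·111.32)² + (-0.0049·104.0)²) = √(1.814334 + 0.259692) = 1.4401 km
F: √((0.0153·111.32)² + (-0.0102·104.0)²) = √(2.900877 + 1.125297) = 2.0065 km
G: √((0.0052·111.32)² + (0.0201·104.0)²) = √(0.335084 + 4.369772) = 2.1691 km
H: √((-0.0175·111.32)² + (-0.0051·104.0)²) = √(3.795094 + 0.281324) = 2.0190 km
I: √((0.0142·111.32)² + (0.0129·104.0)²) = √(2.498752 + 1.799891) = 2.0733 km
J: √((0.0087·111.32)² + (-0.0034·104.0)²) = √(0.937961 + 0.125033) = 1.0310 km
K: √((-0.0190·111.32)² + (0.0219·104.0)²) = √(4.473563 + 5.187462) = 3.1082 km
L: √((-0.0002·111.32)² + (-0.0070·104.0)²) = √(0.000496 + 0.529984) = 0.7283 km
Threshold 0.88 km: L (0.7283 km) is within range.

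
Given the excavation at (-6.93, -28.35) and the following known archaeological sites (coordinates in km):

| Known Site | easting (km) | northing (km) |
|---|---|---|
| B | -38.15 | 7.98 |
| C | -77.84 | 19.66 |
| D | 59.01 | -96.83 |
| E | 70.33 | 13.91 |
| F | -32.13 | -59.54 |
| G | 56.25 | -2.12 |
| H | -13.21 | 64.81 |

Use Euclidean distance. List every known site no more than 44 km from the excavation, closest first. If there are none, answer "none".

Distances from (-6.93, -28.35):
B: √((-31.22)² + (36.33)²) = √(974.6884 + 1319.8689) = 47.90 km
C: √((-70.91)² + (48.01)²) = √(5028.2281 + 2304.9601) = 85.63 km
D: √((65.94)² + (-68.48)²) = √(4348.0836 + 4689.5104) = 95.07 km
E: √((77.26)² + (42.26)²) = √(5969.1076 + 1785.9076) = 88.06 km
F: √((-25.20)² + (-31.19)²) = √(635.0400 + 972.8161) = 40.10 km
G: √((63.18)² + (26.23)²) = √(3991.7124 + 688.0129) = 68.41 km
H: √((-6.28)² + (93.16)²) = √(39.4384 + 8678.7856) = 93.37 km
Threshold 44 km: F (40.10 km) is within range.

F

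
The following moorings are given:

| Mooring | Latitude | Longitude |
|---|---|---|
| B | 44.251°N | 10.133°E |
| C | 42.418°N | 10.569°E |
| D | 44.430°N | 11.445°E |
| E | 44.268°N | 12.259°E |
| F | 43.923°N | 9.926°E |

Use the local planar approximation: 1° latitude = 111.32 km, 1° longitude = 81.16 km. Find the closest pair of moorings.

Pairwise distances:
B–F: 40.193 km
D–E: 68.481 km
B–D: 108.330 km
D–F: 135.587 km
B–E: 172.557 km
C–F: 175.476 km
E–F: 193.202 km
B–C: 207.095 km
C–D: 234.989 km
C–E: 247.437 km
Closest pair: B–F at 40.193 km.

B and F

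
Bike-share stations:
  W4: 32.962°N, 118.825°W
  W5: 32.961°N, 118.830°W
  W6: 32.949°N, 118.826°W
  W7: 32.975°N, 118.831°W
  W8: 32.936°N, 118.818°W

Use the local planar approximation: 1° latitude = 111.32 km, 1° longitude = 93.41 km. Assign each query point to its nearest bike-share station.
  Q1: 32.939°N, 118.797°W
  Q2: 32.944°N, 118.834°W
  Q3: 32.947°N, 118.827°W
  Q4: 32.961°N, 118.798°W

Q1 at 32.939°N, 118.797°W:
  W4: √((0.023·111.32)² + (-0.028·93.41)²) = √(6.55544 + 6.84074) = 3.660 km
  W5: √((0.022·111.32)² + (-0.033·93.41)²) = √(5.99780 + 9.50199) = 3.937 km
  W6: √((0.010·111.32)² + (-0.029·93.41)²) = √(1.23921 + 7.33809) = 2.929 km
  W7: √((0.036·111.32)² + (-0.034·93.41)²) = √(16.06022 + 10.08659) = 5.113 km
  W8: √((-0.003·111.32)² + (-0.021·93.41)²) = √(0.11153 + 3.84791) = 1.990 km
  → nearest: W8 (1.990 km)
Q2 at 32.944°N, 118.834°W:
  W4: √((0.018·111.32)² + (0.009·93.41)²) = √(4.01505 + 0.70676) = 2.173 km
  W5: √((0.017·111.32)² + (0.004·93.41)²) = √(3.58133 + 0.13961) = 1.929 km
  W6: √((0.005·111.32)² + (0.008·93.41)²) = √(0.30980 + 0.55843) = 0.932 km
  W7: √((0.031·111.32)² + (0.003·93.41)²) = √(11.90885 + 0.07853) = 3.462 km
  W8: √((-0.008·111.32)² + (0.016·93.41)²) = √(0.79310 + 2.23371) = 1.740 km
  → nearest: W6 (0.932 km)
Q3 at 32.947°N, 118.827°W:
  W4: √((0.015·111.32)² + (0.002·93.41)²) = √(2.78823 + 0.03490) = 1.680 km
  W5: √((0.014·111.32)² + (-0.003·93.41)²) = √(2.42886 + 0.07853) = 1.583 km
  W6: √((0.002·111.32)² + (0.001·93.41)²) = √(0.04957 + 0.00873) = 0.241 km
  W7: √((0.028·111.32)² + (-0.004·93.41)²) = √(9.71544 + 0.13961) = 3.139 km
  W8: √((-0.011·111.32)² + (0.009·93.41)²) = √(1.49945 + 0.70676) = 1.485 km
  → nearest: W6 (0.241 km)
Q4 at 32.961°N, 118.798°W:
  W4: √((0.001·111.32)² + (-0.027·93.41)²) = √(0.01239 + 6.36084) = 2.525 km
  W5: √((0.000·111.32)² + (-0.032·93.41)²) = √(0.00000 + 8.93484) = 2.989 km
  W6: √((-0.012·111.32)² + (-0.028·93.41)²) = √(1.78447 + 6.84074) = 2.937 km
  W7: √((0.014·111.32)² + (-0.033·93.41)²) = √(2.42886 + 9.50199) = 3.454 km
  W8: √((-0.025·111.32)² + (-0.020·93.41)²) = √(7.74509 + 3.49017) = 3.352 km
  → nearest: W4 (2.525 km)

Q1→W8; Q2→W6; Q3→W6; Q4→W4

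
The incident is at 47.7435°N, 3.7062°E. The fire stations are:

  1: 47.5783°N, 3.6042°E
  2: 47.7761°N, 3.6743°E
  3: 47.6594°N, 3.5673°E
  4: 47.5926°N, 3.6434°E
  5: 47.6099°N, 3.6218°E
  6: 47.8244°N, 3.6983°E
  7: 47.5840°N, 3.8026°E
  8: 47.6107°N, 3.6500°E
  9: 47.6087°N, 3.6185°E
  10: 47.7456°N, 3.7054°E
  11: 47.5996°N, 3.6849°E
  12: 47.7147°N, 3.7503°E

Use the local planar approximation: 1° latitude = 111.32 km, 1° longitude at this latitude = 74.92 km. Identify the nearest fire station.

10

Distances from 47.7435°N, 3.7062°E:
1: √((-0.1652·111.32)² + (-0.1020·74.92)²) = √(338.194454 + 58.397719) = 19.9146 km
2: √((0.0326·111.32)² + (-0.0319·74.92)²) = √(13.169873 + 5.711851) = 4.3453 km
3: √((-0.0841·111.32)² + (-0.1389·74.92)²) = √(87.647269 + 108.292911) = 13.9979 km
4: √((-0.1509·111.32)² + (-0.0628·74.92)²) = √(282.179120 + 22.136799) = 17.4447 km
5: √((-0.1336·111.32)² + (-0.0844·74.92)²) = √(221.186854 + 39.983465) = 16.1608 km
6: √((0.0809·111.32)² + (-0.0079·74.92)²) = √(81.104218 + 0.350308) = 9.0252 km
7: √((-0.1595·111.32)² + (0.0964·74.92)²) = √(315.259201 + 52.161444) = 19.1682 km
8: √((-0.1328·111.32)² + (-0.0562·74.92)²) = √(218.545841 + 17.728344) = 15.3712 km
9: √((-0.1348·111.32)² + (-0.0877·74.92)²) = √(225.178115 + 43.171260) = 16.3814 km
10: √((0.0021·111.32)² + (-0.0008·74.92)²) = √(0.054649 + 0.003592) = 0.2413 km
11: √((-0.1439·111.32)² + (-0.0213·74.92)²) = √(256.606695 + 2.546565) = 16.0982 km
12: √((-0.0288·111.32)² + (0.0441·74.92)²) = √(10.278539 + 10.916231) = 4.6038 km
Minimum: 10 at 0.2413 km.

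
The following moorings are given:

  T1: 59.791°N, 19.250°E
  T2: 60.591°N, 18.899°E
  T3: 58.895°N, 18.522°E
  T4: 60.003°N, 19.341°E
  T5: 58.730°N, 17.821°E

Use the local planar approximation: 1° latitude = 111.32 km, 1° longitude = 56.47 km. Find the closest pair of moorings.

T1 and T4

Pairwise distances:
T1–T2: 91.235 km
T1–T3: 107.883 km
T1–T4: 24.153 km
T1–T5: 143.045 km
T2–T3: 189.995 km
T2–T4: 70.054 km
T2–T5: 215.925 km
T3–T4: 131.728 km
T3–T5: 43.639 km
T4–T5: 165.679 km
Closest pair: T1–T4 at 24.153 km.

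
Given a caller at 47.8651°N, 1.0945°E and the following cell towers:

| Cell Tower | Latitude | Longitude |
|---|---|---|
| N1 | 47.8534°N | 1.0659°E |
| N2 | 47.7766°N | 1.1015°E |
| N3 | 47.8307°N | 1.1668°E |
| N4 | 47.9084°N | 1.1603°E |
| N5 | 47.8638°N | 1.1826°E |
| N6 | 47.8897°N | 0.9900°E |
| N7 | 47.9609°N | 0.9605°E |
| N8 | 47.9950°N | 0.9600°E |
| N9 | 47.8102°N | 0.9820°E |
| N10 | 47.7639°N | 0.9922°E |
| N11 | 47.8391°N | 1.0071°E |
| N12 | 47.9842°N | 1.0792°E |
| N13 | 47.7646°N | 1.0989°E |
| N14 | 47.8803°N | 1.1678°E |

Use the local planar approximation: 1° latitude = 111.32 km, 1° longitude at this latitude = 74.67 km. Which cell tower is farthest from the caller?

N8

Distances from 47.8651°N, 1.0945°E:
N1: √((-0.0117·111.32)² + (-0.0286·74.67)²) = √(1.696360 + 4.560625) = 2.5014 km
N2: √((-0.0885·111.32)² + (0.0070·74.67)²) = √(97.058357 + 0.273205) = 9.8657 km
N3: √((-0.0344·111.32)² + (0.0723·74.67)²) = √(14.664366 + 29.145325) = 6.6189 km
N4: √((0.0433·111.32)² + (0.0658·74.67)²) = √(23.233904 + 24.140379) = 6.8829 km
N5: √((-0.0013·111.32)² + (0.0881·74.67)²) = √(0.020943 + 43.275702) = 6.5800 km
N6: √((0.0246·111.32)² + (-0.1045·74.67)²) = √(7.499229 + 60.887043) = 8.2696 km
N7: √((0.0958·111.32)² + (-0.1340·74.67)²) = √(113.730622 + 100.115633) = 14.6235 km
N8: √((0.1299·111.32)² + (-0.1345·74.67)²) = √(209.105135 + 100.864159) = 17.6059 km
N9: √((-0.0549·111.32)² + (-0.1125·74.67)²) = √(37.350041 + 70.566300) = 10.3883 km
N10: √((-0.1012·111.32)² + (-0.1023·74.67)²) = √(126.913383 + 58.350364) = 13.6112 km
N11: √((-0.0260·111.32)² + (-0.0874·74.67)²) = √(8.377088 + 42.590738) = 7.1392 km
N12: √((0.1191·111.32)² + (-0.0153·74.67)²) = √(175.780185 + 1.305194) = 13.3073 km
N13: √((-0.1005·111.32)² + (0.0044·74.67)²) = √(125.163736 + 0.107944) = 11.1925 km
N14: √((0.0152·111.32)² + (0.0733·74.67)²) = √(2.863081 + 29.957133) = 5.7289 km
Maximum: N8 at 17.6059 km.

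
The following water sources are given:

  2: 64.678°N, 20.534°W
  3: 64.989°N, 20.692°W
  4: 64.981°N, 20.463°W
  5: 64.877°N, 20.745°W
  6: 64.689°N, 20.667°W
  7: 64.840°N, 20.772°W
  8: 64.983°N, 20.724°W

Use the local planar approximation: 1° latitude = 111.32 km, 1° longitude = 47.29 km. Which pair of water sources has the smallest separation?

Pairwise distances:
2–3: 35.418 km
2–4: 33.897 km
2–5: 24.296 km
2–6: 6.408 km
2–7: 21.258 km
2–8: 35.121 km
3–4: 10.866 km
3–5: 12.717 km
3–6: 33.417 km
3–7: 17.013 km
3–8: 1.654 km
4–5: 17.660 km
4–6: 33.907 km
4–7: 21.445 km
4–8: 12.345 km
5–6: 21.251 km
5–7: 4.312 km
5–8: 11.842 km
6–7: 17.527 km
6–8: 32.839 km
7–8: 16.080 km
Closest pair: 3–8 at 1.654 km.

3 and 8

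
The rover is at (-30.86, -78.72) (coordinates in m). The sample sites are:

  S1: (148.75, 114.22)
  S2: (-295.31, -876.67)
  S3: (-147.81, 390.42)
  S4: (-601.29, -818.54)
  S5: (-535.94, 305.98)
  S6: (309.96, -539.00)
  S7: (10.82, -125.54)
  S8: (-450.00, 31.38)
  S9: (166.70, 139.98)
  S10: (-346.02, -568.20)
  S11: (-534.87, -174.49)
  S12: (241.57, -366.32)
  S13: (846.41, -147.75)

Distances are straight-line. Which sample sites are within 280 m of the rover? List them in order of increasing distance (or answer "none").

S7, S1

Distances from (-30.86, -78.72):
S1: 263.60 m
S2: 840.63 m
S3: 483.50 m
S4: 934.20 m
S5: 634.90 m
S6: 572.73 m
S7: 62.68 m
S8: 433.36 m
S9: 294.72 m
S10: 582.17 m
S11: 513.03 m
S12: 396.15 m
S13: 879.98 m
Threshold 280 m: S7 (62.68 m), S1 (263.60 m) are within range.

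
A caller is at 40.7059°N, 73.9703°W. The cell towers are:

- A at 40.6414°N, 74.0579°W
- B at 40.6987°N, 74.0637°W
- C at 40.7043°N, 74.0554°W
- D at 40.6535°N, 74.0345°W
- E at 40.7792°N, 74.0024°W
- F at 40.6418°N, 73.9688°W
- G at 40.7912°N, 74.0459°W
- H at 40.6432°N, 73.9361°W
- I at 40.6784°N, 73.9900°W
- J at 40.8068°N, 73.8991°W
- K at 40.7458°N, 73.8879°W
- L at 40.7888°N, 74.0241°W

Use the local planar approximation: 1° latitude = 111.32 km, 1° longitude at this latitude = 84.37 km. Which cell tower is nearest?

Distances from 40.7059°N, 73.9703°W:
A: √((-0.0645·111.32)² + (-0.0876·84.37)²) = √(51.554410 + 54.624102) = 10.3043 km
B: √((-0.0072·111.32)² + (-0.0934·84.37)²) = √(0.642409 + 62.096890) = 7.9208 km
C: √((-0.0016·111.32)² + (-0.0851·84.37)²) = √(0.031724 + 51.550777) = 7.1821 km
D: √((-0.0524·111.32)² + (-0.0642·84.37)²) = √(34.025849 + 29.339057) = 7.9602 km
E: √((0.0733·111.32)² + (-0.0321·84.37)²) = √(66.581618 + 7.334764) = 8.5975 km
F: √((-0.0641·111.32)² + (0.0015·84.37)²) = √(50.916959 + 0.016016) = 7.1367 km
G: √((0.0853·111.32)² + (-0.0756·84.37)²) = √(90.166343 + 40.683629) = 11.4390 km
H: √((-0.0627·111.32)² + (0.0342·84.37)²) = √(48.717105 + 8.325845) = 7.5527 km
I: √((-0.0275·111.32)² + (-0.0197·84.37)²) = √(9.371558 + 2.762540) = 3.4834 km
J: √((0.1009·111.32)² + (0.0712·84.37)²) = √(126.162047 + 36.085779) = 12.7377 km
K: √((0.0399·111.32)² + (0.0824·84.37)²) = √(19.728415 + 48.331528) = 8.2498 km
L: √((0.0829·111.32)² + (-0.0538·84.37)²) = √(85.163883 + 20.603483) = 10.2843 km
Minimum: I at 3.4834 km.

I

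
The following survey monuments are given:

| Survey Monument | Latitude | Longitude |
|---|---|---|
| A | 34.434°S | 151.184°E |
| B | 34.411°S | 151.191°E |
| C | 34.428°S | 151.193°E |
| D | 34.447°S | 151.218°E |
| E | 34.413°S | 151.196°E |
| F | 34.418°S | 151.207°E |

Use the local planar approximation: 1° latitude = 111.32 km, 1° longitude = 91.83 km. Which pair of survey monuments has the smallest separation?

Pairwise distances:
A–B: 2.640 km
A–C: 1.063 km
A–D: 3.441 km
A–E: 2.584 km
A–F: 2.763 km
B–C: 1.901 km
B–D: 4.713 km
B–E: 0.510 km
B–F: 1.663 km
C–D: 3.122 km
C–E: 1.692 km
C–F: 1.701 km
D–E: 4.290 km
D–F: 3.383 km
E–F: 1.153 km
Closest pair: B–E at 0.510 km.

B and E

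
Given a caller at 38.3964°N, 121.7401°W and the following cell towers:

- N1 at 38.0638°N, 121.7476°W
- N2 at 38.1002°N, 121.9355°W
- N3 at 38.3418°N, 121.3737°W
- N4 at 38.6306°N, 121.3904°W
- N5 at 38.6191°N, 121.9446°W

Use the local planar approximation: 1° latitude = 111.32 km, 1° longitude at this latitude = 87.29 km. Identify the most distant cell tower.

Distances from 38.3964°N, 121.7401°W:
N1: √((-0.3326·111.32)² + (-0.0075·87.29)²) = √(1370.852995 + 0.428599) = 37.0308 km
N2: √((-0.2962·111.32)² + (-0.1954·87.29)²) = √(1087.217674 + 290.923032) = 37.1233 km
N3: √((-0.0546·111.32)² + (0.3664·87.29)²) = √(36.942959 + 1022.915871) = 32.5555 km
N4: √((0.2342·111.32)² + (0.3497·87.29)²) = √(679.704549 + 931.794734) = 40.1435 km
N5: √((0.2227·111.32)² + (-0.2045·87.29)²) = √(614.591896 + 318.651239) = 30.5490 km
Maximum: N4 at 40.1435 km.

N4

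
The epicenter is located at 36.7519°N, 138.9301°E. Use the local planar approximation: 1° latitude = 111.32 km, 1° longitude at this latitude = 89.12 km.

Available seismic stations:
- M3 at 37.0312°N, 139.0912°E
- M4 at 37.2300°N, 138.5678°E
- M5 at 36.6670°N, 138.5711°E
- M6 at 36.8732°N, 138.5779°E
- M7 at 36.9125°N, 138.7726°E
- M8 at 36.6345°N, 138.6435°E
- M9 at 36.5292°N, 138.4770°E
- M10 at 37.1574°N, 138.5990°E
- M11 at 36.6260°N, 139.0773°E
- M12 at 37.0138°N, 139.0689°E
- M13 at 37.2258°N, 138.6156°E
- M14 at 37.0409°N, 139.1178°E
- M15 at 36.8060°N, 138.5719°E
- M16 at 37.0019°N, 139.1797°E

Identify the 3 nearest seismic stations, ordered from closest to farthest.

M11, M7, M8

Distances from 36.7519°N, 138.9301°E:
M3: 34.2465 km
M4: 62.2504 km
M5: 33.3608 km
M6: 34.1694 km
M7: 22.7298 km
M8: 28.6911 km
M9: 47.3831 km
M10: 53.9291 km
M11: 19.1969 km
M12: 31.6703 km
M13: 59.7380 km
M14: 36.2605 km
M15: 32.4859 km
M16: 35.6275 km
Sorted: M11 (19.1969 km) < M7 (22.7298 km) < M8 (28.6911 km) < M12 (31.6703 km) < M15 (32.4859 km) < …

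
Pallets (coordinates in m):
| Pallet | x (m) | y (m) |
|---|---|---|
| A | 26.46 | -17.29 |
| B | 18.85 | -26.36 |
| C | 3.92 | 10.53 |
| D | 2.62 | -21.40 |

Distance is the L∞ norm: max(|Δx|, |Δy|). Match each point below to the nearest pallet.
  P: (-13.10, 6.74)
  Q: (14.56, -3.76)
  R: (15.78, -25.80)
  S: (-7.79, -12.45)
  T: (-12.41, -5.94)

P→C; Q→A; R→B; S→D; T→D

P at (-13.10, 6.74):
  A: 39.56 m
  B: 33.10 m
  C: 17.02 m
  D: 28.14 m
  → nearest: C (17.02 m)
Q at (14.56, -3.76):
  A: 13.53 m
  B: 22.60 m
  C: 14.29 m
  D: 17.64 m
  → nearest: A (13.53 m)
R at (15.78, -25.80):
  A: 10.68 m
  B: 3.07 m
  C: 36.33 m
  D: 13.16 m
  → nearest: B (3.07 m)
S at (-7.79, -12.45):
  A: 34.25 m
  B: 26.64 m
  C: 22.98 m
  D: 10.41 m
  → nearest: D (10.41 m)
T at (-12.41, -5.94):
  A: 38.87 m
  B: 31.26 m
  C: 16.47 m
  D: 15.46 m
  → nearest: D (15.46 m)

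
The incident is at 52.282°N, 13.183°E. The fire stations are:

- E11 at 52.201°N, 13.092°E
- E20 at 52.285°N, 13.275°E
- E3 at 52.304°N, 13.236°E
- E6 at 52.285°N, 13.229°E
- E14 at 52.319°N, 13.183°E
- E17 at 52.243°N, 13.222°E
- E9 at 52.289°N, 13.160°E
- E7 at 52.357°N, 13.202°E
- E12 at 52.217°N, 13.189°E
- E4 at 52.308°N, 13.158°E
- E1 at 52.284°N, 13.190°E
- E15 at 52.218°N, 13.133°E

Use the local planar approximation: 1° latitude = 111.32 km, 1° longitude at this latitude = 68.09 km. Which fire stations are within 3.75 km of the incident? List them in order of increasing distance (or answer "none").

Distances from 52.282°N, 13.183°E:
E11: √((-0.081·111.32)² + (-0.091·68.09)²) = √(81.30485 + 38.39277) = 10.941 km
E20: √((0.003·111.32)² + (0.092·68.09)²) = √(0.11153 + 39.24120) = 6.273 km
E3: √((0.022·111.32)² + (0.053·68.09)²) = √(5.99780 + 13.02322) = 4.361 km
E6: √((0.003·111.32)² + (0.046·68.09)²) = √(0.11153 + 9.81030) = 3.150 km
E14: √((0.037·111.32)² + (0.000·68.09)²) = √(16.96484 + 0.00000) = 4.119 km
E17: √((-0.039·111.32)² + (0.039·68.09)²) = √(18.84845 + 7.05173) = 5.089 km
E9: √((0.007·111.32)² + (-0.023·68.09)²) = √(0.60721 + 2.45258) = 1.749 km
E7: √((0.075·111.32)² + (0.019·68.09)²) = √(69.70580 + 1.67369) = 8.449 km
E12: √((-0.065·111.32)² + (0.006·68.09)²) = √(52.35680 + 0.16690) = 7.247 km
E4: √((0.026·111.32)² + (-0.025·68.09)²) = √(8.37709 + 2.89766) = 3.358 km
E1: √((0.002·111.32)² + (0.007·68.09)²) = √(0.04957 + 0.22718) = 0.526 km
E15: √((-0.064·111.32)² + (-0.050·68.09)²) = √(50.75822 + 11.59062) = 7.896 km
Threshold 3.75 km: E1 (0.526 km), E9 (1.749 km), E6 (3.150 km), E4 (3.358 km) are within range.

E1, E9, E6, E4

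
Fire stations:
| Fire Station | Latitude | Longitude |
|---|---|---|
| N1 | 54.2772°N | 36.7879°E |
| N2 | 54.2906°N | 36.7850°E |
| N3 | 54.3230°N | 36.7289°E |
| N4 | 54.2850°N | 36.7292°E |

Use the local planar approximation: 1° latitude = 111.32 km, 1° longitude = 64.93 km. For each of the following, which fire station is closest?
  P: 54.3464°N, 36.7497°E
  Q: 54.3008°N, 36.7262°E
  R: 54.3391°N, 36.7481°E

P→N3; Q→N4; R→N3

P at 54.3464°N, 36.7497°E:
  N1: 8.0928 km
  N2: 6.6210 km
  N3: 2.9342 km
  N4: 6.9634 km
  → nearest: N3 (2.9342 km)
Q at 54.3008°N, 36.7262°E:
  N1: 4.7908 km
  N2: 3.9832 km
  N3: 2.4775 km
  N4: 1.7696 km
  → nearest: N4 (1.7696 km)
R at 54.3391°N, 36.7481°E:
  N1: 7.3593 km
  N2: 5.9068 km
  N3: 2.1832 km
  N4: 6.1462 km
  → nearest: N3 (2.1832 km)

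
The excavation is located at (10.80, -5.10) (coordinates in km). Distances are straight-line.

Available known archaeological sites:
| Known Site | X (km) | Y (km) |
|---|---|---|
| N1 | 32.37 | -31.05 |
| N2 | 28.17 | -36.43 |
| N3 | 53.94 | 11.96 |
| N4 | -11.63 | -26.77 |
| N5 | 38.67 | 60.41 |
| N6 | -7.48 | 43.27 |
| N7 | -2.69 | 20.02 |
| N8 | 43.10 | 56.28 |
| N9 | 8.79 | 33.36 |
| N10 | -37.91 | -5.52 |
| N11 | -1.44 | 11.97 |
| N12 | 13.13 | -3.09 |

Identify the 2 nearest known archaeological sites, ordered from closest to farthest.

N12, N11

Distances from (10.80, -5.10):
N1: √((21.57)² + (-25.95)²) = √(465.2649 + 673.4025) = 33.74 km
N2: √((17.37)² + (-31.33)²) = √(301.7169 + 981.5689) = 35.82 km
N3: √((43.14)² + (17.06)²) = √(1861.0596 + 291.0436) = 46.39 km
N4: √((-22.43)² + (-21.67)²) = √(503.1049 + 469.5889) = 31.19 km
N5: √((27.87)² + (65.51)²) = √(776.7369 + 4291.5601) = 71.19 km
N6: √((-18.28)² + (48.37)²) = √(334.1584 + 2339.6569) = 51.71 km
N7: √((-13.49)² + (25.12)²) = √(181.9801 + 631.0144) = 28.51 km
N8: √((32.30)² + (61.38)²) = √(1043.2900 + 3767.5044) = 69.36 km
N9: √((-2.01)² + (38.46)²) = √(4.0401 + 1479.1716) = 38.51 km
N10: √((-48.71)² + (-0.42)²) = √(2372.6641 + 0.1764) = 48.71 km
N11: √((-12.24)² + (17.07)²) = √(149.8176 + 291.3849) = 21.00 km
N12: √((2.33)² + (2.01)²) = √(5.4289 + 4.0401) = 3.08 km
Sorted: N12 (3.08 km) < N11 (21.00 km) < N7 (28.51 km) < N4 (31.19 km) < …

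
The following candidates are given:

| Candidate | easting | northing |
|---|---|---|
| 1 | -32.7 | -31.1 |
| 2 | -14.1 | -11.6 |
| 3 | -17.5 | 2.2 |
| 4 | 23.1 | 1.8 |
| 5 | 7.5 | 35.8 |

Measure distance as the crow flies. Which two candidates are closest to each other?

2 and 3

Pairwise distances:
2–3: √((-3.4)² + (13.8)²) = √(11.560 + 190.440) = 14.2
1–2: √((18.6)² + (19.5)²) = √(345.960 + 380.250) = 26.9
1–3: √((15.2)² + (33.3)²) = √(231.040 + 1108.890) = 36.6
4–5: √((-15.6)² + (34.0)²) = √(243.360 + 1156.000) = 37.4
2–4: √((37.2)² + (13.4)²) = √(1383.840 + 179.560) = 39.5
3–4: √((40.6)² + (-0.4)²) = √(1648.360 + 0.160) = 40.6
3–5: √((25.0)² + (33.6)²) = √(625.000 + 1128.960) = 41.9
2–5: √((21.6)² + (47.4)²) = √(466.560 + 2246.760) = 52.1
1–4: √((55.8)² + (32.9)²) = √(3113.640 + 1082.410) = 64.8
1–5: √((40.2)² + (66.9)²) = √(1616.040 + 4475.610) = 78.0
Closest pair: 2–3 at 14.2.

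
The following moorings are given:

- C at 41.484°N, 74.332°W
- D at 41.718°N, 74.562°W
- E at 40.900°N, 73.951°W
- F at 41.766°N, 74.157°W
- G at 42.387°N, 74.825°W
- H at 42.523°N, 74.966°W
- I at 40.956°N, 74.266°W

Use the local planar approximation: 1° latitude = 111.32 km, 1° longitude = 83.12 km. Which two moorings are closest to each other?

Pairwise distances:
G–H: √((0.136·111.32)² + (-0.141·83.12)²) = √(229.20507 + 137.35652) = 19.146 km
E–I: √((0.056·111.32)² + (-0.315·83.12)²) = √(38.86176 + 685.53902) = 26.915 km
C–D: √((0.234·111.32)² + (-0.230·83.12)²) = √(678.54415 + 365.48263) = 32.311 km
D–F: √((0.048·111.32)² + (0.405·83.12)²) = √(28.55150 + 1133.23796) = 34.085 km
C–F: √((0.282·111.32)² + (0.175·83.12)²) = √(985.47273 + 211.58612) = 34.599 km
C–I: √((-0.528·111.32)² + (0.066·83.12)²) = √(3454.73103 + 30.09532) = 59.032 km
C–E: √((-0.584·111.32)² + (0.381·83.12)²) = √(4226.41452 + 1002.90783) = 72.314 km
D–G: √((0.669·111.32)² + (-0.263·83.12)²) = √(5546.23964 + 477.88408) = 77.615 km
D–I: √((-0.762·111.32)² + (0.296·83.12)²) = √(7195.42313 + 605.33320) = 88.322 km
F–G: √((0.621·111.32)² + (-0.668·83.12)²) = √(4778.91819 + 3082.93234) = 88.667 km
F–I: √((-0.810·111.32)² + (-0.109·83.12)²) = √(8130.48463 + 82.08505) = 90.623 km
D–H: √((0.805·111.32)² + (-0.404·83.12)²) = √(8030.41808 + 1127.64864) = 95.698 km
E–F: √((0.866·111.32)² + (-0.206·83.12)²) = √(9293.56155 + 293.18754) = 97.912 km
D–E: √((-0.818·111.32)² + (0.611·83.12)²) = √(8291.87989 + 2579.25030) = 104.265 km
F–H: √((0.757·111.32)² + (-0.809·83.12)²) = √(7101.30481 + 4521.76630) = 107.810 km
C–G: √((0.903·111.32)² + (-0.493·83.12)²) = √(10104.66444 + 1679.20960) = 108.554 km
C–H: √((1.039·111.32)² + (-0.634·83.12)²) = √(13377.57796 + 2777.08764) = 127.101 km
G–I: √((-1.431·111.32)² + (0.559·83.12)²) = √(25376.14591 + 2158.91073) = 165.937 km
E–G: √((1.487·111.32)² + (-0.874·83.12)²) = √(27401.12112 + 5277.56917) = 180.772 km
H–I: √((-1.567·111.32)² + (0.700·83.12)²) = √(30428.76935 + 3385.37786) = 183.886 km
E–H: √((1.623·111.32)² + (-1.015·83.12)²) = √(32642.50167 + 7117.75694) = 199.400 km
Closest pair: G–H at 19.146 km.

G and H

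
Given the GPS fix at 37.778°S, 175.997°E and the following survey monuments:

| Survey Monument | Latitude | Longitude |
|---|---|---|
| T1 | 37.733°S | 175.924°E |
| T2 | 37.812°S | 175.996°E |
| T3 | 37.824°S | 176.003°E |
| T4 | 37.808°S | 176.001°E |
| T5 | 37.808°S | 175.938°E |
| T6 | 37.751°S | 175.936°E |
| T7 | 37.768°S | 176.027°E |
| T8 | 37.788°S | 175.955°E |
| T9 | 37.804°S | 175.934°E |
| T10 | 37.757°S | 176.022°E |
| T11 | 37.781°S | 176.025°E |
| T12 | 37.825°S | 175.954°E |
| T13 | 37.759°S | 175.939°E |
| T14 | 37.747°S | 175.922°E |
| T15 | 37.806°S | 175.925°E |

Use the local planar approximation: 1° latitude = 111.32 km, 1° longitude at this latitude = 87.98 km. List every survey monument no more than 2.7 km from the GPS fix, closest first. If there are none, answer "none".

T11

Distances from 37.778°S, 175.997°E:
T1: 8.145 km
T2: 3.786 km
T3: 5.148 km
T4: 3.358 km
T5: 6.172 km
T6: 6.151 km
T7: 2.865 km
T8: 3.859 km
T9: 6.253 km
T10: 3.210 km
T11: 2.486 km
T12: 6.456 km
T13: 5.524 km
T14: 7.446 km
T15: 7.060 km
Threshold 2.7 km: T11 (2.486 km) is within range.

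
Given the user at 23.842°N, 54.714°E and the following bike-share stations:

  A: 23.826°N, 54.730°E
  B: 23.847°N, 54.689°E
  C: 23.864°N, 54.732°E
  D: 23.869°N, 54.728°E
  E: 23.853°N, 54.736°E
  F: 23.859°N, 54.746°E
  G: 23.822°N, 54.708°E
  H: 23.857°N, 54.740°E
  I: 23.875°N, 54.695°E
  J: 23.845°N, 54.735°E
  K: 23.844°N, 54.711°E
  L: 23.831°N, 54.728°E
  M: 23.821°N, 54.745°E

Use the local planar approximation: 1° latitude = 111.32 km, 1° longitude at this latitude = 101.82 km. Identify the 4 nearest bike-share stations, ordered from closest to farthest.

Distances from 23.842°N, 54.714°E:
A: 2.414 km
B: 2.606 km
C: 3.059 km
D: 3.327 km
E: 2.553 km
F: 3.768 km
G: 2.309 km
H: 3.130 km
I: 4.152 km
J: 2.164 km
K: 0.378 km
L: 1.879 km
M: 3.928 km
Sorted: K (0.378 km) < L (1.879 km) < J (2.164 km) < G (2.309 km) < A (2.414 km) < E (2.553 km) < …

K, L, J, G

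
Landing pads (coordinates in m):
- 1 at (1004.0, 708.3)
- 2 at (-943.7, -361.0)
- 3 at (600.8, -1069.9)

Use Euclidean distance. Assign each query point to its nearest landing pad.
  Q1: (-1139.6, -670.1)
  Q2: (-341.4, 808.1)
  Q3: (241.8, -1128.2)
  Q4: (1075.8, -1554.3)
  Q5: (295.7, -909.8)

Q1→2; Q2→2; Q3→3; Q4→3; Q5→3

Q1 at (-1139.6, -670.1):
  1: 2548.5 m
  2: 366.0 m
  3: 1785.7 m
  → nearest: 2 (366.0 m)
Q2 at (-341.4, 808.1):
  1: 1349.1 m
  2: 1315.1 m
  3: 2101.1 m
  → nearest: 2 (1315.1 m)
Q3 at (241.8, -1128.2):
  1: 1988.4 m
  2: 1412.1 m
  3: 363.7 m
  → nearest: 3 (363.7 m)
Q4 at (1075.8, -1554.3):
  1: 2263.7 m
  2: 2345.7 m
  3: 678.4 m
  → nearest: 3 (678.4 m)
Q5 at (295.7, -909.8):
  1: 1766.3 m
  2: 1355.5 m
  3: 344.6 m
  → nearest: 3 (344.6 m)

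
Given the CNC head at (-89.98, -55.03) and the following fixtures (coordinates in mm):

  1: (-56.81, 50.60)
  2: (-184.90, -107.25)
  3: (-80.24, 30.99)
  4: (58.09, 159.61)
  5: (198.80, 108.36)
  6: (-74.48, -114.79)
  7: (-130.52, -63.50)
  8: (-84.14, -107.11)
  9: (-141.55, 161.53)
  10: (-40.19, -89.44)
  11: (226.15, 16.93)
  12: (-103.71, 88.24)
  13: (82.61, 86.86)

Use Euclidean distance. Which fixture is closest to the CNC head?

7

Distances from (-89.98, -55.03):
1: 110.72 mm
2: 108.34 mm
3: 86.57 mm
4: 260.76 mm
5: 331.80 mm
6: 61.74 mm
7: 41.42 mm
8: 52.41 mm
9: 222.62 mm
10: 60.52 mm
11: 324.22 mm
12: 143.93 mm
13: 223.43 mm
Minimum: 7 at 41.42 mm.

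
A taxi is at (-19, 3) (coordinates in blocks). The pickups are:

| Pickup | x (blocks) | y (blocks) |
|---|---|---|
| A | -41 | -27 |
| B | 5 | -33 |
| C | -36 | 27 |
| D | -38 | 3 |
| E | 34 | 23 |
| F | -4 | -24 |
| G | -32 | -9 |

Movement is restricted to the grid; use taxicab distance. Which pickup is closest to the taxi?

D

Distances from (-19, 3):
A: |-22| + |-30| = 22 + 30 = 52 blocks
B: |24| + |-36| = 24 + 36 = 60 blocks
C: |-17| + |24| = 17 + 24 = 41 blocks
D: |-19| + |0| = 19 + 0 = 19 blocks
E: |53| + |20| = 53 + 20 = 73 blocks
F: |15| + |-27| = 15 + 27 = 42 blocks
G: |-13| + |-12| = 13 + 12 = 25 blocks
Minimum: D at 19 blocks.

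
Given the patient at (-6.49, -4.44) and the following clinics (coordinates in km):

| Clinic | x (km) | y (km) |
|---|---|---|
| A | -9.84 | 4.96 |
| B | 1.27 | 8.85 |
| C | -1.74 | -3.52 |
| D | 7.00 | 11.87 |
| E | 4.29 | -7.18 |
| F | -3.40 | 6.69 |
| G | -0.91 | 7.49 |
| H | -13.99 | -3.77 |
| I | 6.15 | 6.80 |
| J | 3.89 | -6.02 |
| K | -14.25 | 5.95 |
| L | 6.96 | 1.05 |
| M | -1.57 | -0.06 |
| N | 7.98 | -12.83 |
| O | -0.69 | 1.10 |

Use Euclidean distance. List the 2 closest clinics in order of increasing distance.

Distances from (-6.49, -4.44):
A: √((-3.35)² + (9.40)²) = √(11.2225 + 88.3600) = 9.98 km
B: √((7.76)² + (13.29)²) = √(60.2176 + 176.6241) = 15.39 km
C: √((4.75)² + (0.92)²) = √(22.5625 + 0.8464) = 4.84 km
D: √((13.49)² + (16.31)²) = √(181.9801 + 266.0161) = 21.17 km
E: √((10.78)² + (-2.74)²) = √(116.2084 + 7.5076) = 11.12 km
F: √((3.09)² + (11.13)²) = √(9.5481 + 123.8769) = 11.55 km
G: √((5.58)² + (11.93)²) = √(31.1364 + 142.3249) = 13.17 km
H: √((-7.50)² + (0.67)²) = √(56.2500 + 0.4489) = 7.53 km
I: √((12.64)² + (11.24)²) = √(159.7696 + 126.3376) = 16.91 km
J: √((10.38)² + (-1.58)²) = √(107.7444 + 2.4964) = 10.50 km
K: √((-7.76)² + (10.39)²) = √(60.2176 + 107.9521) = 12.97 km
L: √((13.45)² + (5.49)²) = √(180.9025 + 30.1401) = 14.53 km
M: √((4.92)² + (4.38)²) = √(24.2064 + 19.1844) = 6.59 km
N: √((14.47)² + (-8.39)²) = √(209.3809 + 70.3921) = 16.73 km
O: √((5.80)² + (5.54)²) = √(33.6400 + 30.6916) = 8.02 km
Sorted: C (4.84 km) < M (6.59 km) < H (7.53 km) < O (8.02 km) < …

C, M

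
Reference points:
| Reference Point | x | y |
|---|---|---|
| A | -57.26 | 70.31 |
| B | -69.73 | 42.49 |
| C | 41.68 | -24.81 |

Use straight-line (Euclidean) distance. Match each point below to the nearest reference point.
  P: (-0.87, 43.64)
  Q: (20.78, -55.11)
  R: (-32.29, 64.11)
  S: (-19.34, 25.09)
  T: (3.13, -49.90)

P at (-0.87, 43.64):
  A: √((-56.39)² + (26.67)²) = √(3179.8321 + 711.2889) = 62.38
  B: √((-68.86)² + (-1.15)²) = √(4741.6996 + 1.3225) = 68.87
  C: √((42.55)² + (-68.45)²) = √(1810.5025 + 4685.4025) = 80.60
  → nearest: A (62.38)
Q at (20.78, -55.11):
  A: √((-78.04)² + (125.42)²) = √(6090.2416 + 15730.1764) = 147.72
  B: √((-90.51)² + (97.60)²) = √(8192.0601 + 9525.7600) = 133.11
  C: √((20.90)² + (30.30)²) = √(436.8100 + 918.0900) = 36.81
  → nearest: C (36.81)
R at (-32.29, 64.11):
  A: √((-24.97)² + (6.20)²) = √(623.5009 + 38.4400) = 25.73
  B: √((-37.44)² + (-21.62)²) = √(1401.7536 + 467.4244) = 43.23
  C: √((73.97)² + (-88.92)²) = √(5471.5609 + 7906.7664) = 115.66
  → nearest: A (25.73)
S at (-19.34, 25.09):
  A: √((-37.92)² + (45.22)²) = √(1437.9264 + 2044.8484) = 59.02
  B: √((-50.39)² + (17.40)²) = √(2539.1521 + 302.7600) = 53.31
  C: √((61.02)² + (-49.90)²) = √(3723.4404 + 2490.0100) = 78.83
  → nearest: B (53.31)
T at (3.13, -49.90):
  A: √((-60.39)² + (120.21)²) = √(3646.9521 + 14450.4441) = 134.53
  B: √((-72.86)² + (92.39)²) = √(5308.5796 + 8535.9121) = 117.66
  C: √((38.55)² + (25.09)²) = √(1486.1025 + 629.5081) = 46.00
  → nearest: C (46.00)

P→A; Q→C; R→A; S→B; T→C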